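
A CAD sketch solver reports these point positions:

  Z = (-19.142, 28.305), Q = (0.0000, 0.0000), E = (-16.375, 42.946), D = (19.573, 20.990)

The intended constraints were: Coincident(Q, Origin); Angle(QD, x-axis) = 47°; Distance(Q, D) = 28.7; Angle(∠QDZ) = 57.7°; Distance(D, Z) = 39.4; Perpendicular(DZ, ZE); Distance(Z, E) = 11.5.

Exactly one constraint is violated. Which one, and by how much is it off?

Distance(Z, E) = 11.5 — off by 3.40.

Q = (0.00, 0.00) ✓; QD at 47.00° ✓; |QD| = 28.70 ✓; ∠QDZ = 57.70° ✓; |DZ| = 39.40 ✓; ∠(DZ, ZE) = 90.00° ✓; |ZE| = 14.90 ✗.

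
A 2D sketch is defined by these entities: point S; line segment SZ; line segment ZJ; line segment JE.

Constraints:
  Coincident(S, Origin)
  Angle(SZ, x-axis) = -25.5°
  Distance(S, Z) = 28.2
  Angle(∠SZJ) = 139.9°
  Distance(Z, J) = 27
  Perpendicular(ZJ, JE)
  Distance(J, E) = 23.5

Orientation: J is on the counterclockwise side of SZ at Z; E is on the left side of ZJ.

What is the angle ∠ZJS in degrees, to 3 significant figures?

20.5°

S is at the origin; SZ runs at -25.5° with length 28.2, so Z = 28.2·(cos -25.5°, sin -25.5°) = (25.5, -12.1). ∠SZJ = 139.9°, so ZJ runs at -25.5° + (180° − 139.9°) = 14.6° from the x-axis; with |ZJ| = 27.0, J = Z + 27.0·(cos 14.6°, sin 14.6°) = (51.6, -5.33). Then cos ∠ZJS = JZ·JS / (|JZ||JS|), giving 20.5°.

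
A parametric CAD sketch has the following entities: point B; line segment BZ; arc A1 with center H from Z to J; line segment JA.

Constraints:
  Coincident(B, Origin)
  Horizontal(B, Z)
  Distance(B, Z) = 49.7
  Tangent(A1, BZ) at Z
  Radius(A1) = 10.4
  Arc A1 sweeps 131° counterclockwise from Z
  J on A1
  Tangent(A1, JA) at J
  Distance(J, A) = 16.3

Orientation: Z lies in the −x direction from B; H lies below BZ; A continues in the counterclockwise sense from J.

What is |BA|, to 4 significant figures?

55.38

B is at the origin; B and Z share the same y with |BZ| = 49.7 and Z on the −x side, so Z = (-49.70, 0.000). The tangent condition forces HZ to be normal to BZ, so H = Z + (0, -10.4) = (-49.70, -10.40). On A1, Z sits at bearing 90° from H; a 131° counterclockwise sweep puts J at bearing 221°, so J = H + 10.4·(cos 221°, sin 221°) = (-57.55, -17.22). A1 meets JA tangentially, so HJ is at right angles to JA, so JA runs along (−sin 221°, cos 221°); with |JA| = 16.3, A = (-46.86, -29.52). Then |BA| = |A − B| = 55.38.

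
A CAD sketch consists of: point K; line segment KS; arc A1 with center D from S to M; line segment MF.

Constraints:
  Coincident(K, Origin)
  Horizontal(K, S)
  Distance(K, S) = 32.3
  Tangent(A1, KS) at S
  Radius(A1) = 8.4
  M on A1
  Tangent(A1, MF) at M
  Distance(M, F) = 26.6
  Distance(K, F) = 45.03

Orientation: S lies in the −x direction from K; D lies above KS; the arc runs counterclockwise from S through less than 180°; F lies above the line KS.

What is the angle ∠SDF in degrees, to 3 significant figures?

170°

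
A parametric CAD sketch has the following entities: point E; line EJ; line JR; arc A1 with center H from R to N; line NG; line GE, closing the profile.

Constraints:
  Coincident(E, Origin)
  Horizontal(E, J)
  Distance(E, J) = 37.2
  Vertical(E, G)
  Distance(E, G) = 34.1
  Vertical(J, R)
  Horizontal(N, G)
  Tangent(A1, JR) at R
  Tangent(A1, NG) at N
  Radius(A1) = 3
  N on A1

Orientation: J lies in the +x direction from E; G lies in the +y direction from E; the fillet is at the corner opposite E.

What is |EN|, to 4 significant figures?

48.30

E is at the origin; EJ is horizontal with |EJ| = 37.2 and J on the +x side, so J = (37.20, 0.000). EG is vertical with |EG| = 34.1 and G on the +y side, so G = (0.000, 34.10). The virtual corner opposite E is at (37.20, 34.10). The tangent condition forces HR to be normal to JR and A1 meets NG tangentially, so HN is at right angles to NG, with radius 3.0, so the center H sits 3.0 in from both sides at H = (34.20, 31.10). That places the tangent points at R = (37.20, 31.10) on JR and N = (34.20, 34.10) on NG. Then |EN| = |N − E| = 48.30.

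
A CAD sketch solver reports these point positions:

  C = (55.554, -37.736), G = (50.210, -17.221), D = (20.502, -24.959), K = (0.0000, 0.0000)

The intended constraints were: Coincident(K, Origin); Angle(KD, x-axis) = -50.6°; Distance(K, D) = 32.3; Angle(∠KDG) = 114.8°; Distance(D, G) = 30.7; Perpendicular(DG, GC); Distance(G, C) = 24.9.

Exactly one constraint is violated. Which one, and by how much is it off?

Distance(G, C) = 24.9 — off by 3.70.

K = (0.00, 0.00) ✓; KD at -50.60° ✓; |KD| = 32.30 ✓; ∠KDG = 114.8° ✓; |DG| = 30.70 ✓; ∠(DG, GC) = 90.00° ✓; |GC| = 21.20 ✗.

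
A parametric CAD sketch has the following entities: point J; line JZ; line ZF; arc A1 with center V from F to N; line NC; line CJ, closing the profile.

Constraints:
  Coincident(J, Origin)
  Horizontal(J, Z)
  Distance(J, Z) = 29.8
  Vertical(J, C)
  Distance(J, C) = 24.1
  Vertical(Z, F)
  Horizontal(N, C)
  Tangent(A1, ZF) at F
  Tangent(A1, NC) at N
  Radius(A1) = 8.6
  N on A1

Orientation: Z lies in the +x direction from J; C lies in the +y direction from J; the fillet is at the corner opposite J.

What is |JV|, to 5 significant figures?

26.262

J is at the origin; JZ is horizontal with |JZ| = 29.8 and Z on the +x side, so Z = (29.800, 0.0000). JC is vertical with |JC| = 24.1 and C on the +y side, so C = (0.0000, 24.100). The virtual corner opposite J is at (29.800, 24.100). Since A1 is tangent to ZF there, VF ⟂ ZF and A1 meets NC tangentially, so VN is at right angles to NC, with radius 8.6, so the center V sits 8.6 in from both sides at V = (21.200, 15.500). Then |JV| = |V − J| = 26.262.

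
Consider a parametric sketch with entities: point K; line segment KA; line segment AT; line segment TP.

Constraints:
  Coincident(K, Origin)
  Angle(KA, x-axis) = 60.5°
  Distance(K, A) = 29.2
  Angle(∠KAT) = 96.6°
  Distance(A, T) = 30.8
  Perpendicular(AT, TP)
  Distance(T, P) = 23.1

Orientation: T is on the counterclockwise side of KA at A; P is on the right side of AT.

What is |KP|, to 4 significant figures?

62.30

K is at the origin; KA runs at 60.5° with length 29.2, so A = 29.2·(cos 60.5°, sin 60.5°) = (14.38, 25.41). ∠KAT = 96.6°, so AT runs at 60.5° + (180° − 96.6°) = 143.9° from the x-axis; with |AT| = 30.8, T = A + 30.8·(cos 143.9°, sin 143.9°) = (-10.51, 43.56). AT ⟂ TP; with |TP| = 23.1 on the right of AT, P = T + 23.1·(0.5892, 0.8080) = (3.103, 62.23). Then |KP| = |P − K| = 62.30.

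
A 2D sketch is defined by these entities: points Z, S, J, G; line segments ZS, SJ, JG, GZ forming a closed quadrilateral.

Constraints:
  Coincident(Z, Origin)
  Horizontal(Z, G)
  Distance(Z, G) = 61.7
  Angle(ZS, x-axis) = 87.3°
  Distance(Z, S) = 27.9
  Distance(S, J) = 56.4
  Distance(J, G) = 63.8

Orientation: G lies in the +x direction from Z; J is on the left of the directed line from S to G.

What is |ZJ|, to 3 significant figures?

77.3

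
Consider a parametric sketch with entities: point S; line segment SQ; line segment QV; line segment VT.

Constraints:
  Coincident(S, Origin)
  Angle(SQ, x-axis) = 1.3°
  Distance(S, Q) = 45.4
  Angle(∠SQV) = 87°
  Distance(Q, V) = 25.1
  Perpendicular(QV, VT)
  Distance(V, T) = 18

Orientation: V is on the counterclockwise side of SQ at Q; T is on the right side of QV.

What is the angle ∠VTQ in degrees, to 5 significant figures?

54.355°

S is at the origin; SQ runs at 1.3° with length 45.4, so Q = 45.4·(cos 1.3°, sin 1.3°) = (45.388, 1.0300). ∠SQV = 87.0°, so QV runs at 1.3° + (180° − 87.0°) = 94.300° from the x-axis; with |QV| = 25.1, V = Q + 25.1·(cos 94.300°, sin 94.300°) = (43.506, 26.059). QV ⟂ VT; with |VT| = 18.0 on the right of QV, T = V + 18.0·(0.99719, 0.074979) = (61.456, 27.409). Then cos ∠VTQ = TV·TQ / (|TV||TQ|), giving 54.355°.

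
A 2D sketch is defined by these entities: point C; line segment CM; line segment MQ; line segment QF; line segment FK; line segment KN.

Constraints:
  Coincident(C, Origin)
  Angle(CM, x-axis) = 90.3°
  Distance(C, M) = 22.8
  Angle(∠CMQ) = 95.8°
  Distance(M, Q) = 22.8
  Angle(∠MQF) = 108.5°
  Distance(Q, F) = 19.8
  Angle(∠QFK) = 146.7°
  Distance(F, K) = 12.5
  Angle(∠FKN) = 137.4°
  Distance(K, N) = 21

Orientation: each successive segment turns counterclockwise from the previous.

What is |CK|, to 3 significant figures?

29.4

C is at the origin; CM runs at 90.3° with length 22.8, so M = (-0.119, 22.8). ∠CMQ = 95.8° gives MQ at 174° from the x-axis; with |MQ| = 22.8, Q = (-22.8, 25.0). ∠MQF = 108.5° gives QF at -114° from the x-axis; with |QF| = 19.8, F = (-30.9, 6.90). ∠QFK = 146.7° gives FK at -80.7° from the x-axis; with |FK| = 12.5, K = (-28.8, -5.44). Then |CK| = |K − C| = 29.4.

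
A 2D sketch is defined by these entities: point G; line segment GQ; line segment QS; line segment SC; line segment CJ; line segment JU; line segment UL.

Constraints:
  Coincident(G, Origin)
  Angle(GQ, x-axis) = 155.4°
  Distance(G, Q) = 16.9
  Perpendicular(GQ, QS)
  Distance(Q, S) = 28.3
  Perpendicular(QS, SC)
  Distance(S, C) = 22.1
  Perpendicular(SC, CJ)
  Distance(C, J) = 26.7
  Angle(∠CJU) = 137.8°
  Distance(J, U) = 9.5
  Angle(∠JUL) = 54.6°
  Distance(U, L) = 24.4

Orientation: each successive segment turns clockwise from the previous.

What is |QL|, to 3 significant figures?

21.2

G is at the origin; GQ runs at 155.4° with length 16.9, so Q = (-15.4, 7.04). The perpendicularity gives QS at right angles to GQ, so QS runs at 65.4°; with |QS| = 28.3, S = (-3.59, 32.8). QS is perpendicular to SC, so SC runs at -24.6°; with |SC| = 22.1, C = (16.5, 23.6). The perpendicularity gives CJ at right angles to SC, so CJ runs at -115°; with |CJ| = 26.7, J = (5.39, -0.710). ∠CJU = 137.8° gives JU at -157° from the x-axis; with |JU| = 9.5, U = (-3.34, -4.45). ∠JUL = 54.6° gives UL at 77.8° from the x-axis; with |UL| = 24.4, L = (1.82, 19.4). Then |QL| = |L − Q| = 21.2.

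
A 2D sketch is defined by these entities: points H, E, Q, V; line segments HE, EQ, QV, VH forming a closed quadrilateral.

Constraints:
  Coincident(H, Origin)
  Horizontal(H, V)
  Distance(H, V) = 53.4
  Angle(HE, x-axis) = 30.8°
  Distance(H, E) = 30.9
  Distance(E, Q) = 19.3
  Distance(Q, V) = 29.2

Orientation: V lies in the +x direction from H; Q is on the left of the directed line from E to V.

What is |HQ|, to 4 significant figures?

50.16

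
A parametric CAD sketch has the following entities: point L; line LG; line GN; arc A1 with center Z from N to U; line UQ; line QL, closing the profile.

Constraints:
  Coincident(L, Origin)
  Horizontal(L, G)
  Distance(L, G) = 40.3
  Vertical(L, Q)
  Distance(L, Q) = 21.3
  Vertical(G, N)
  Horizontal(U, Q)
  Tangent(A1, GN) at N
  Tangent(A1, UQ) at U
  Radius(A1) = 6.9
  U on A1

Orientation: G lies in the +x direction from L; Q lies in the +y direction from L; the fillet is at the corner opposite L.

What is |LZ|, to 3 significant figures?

36.4

LQ is vertical with |LQ| = 21.3 and Q on the +y side, so Q = (0.00, 21.3). The virtual corner opposite L is at (40.3, 21.3). The tangent condition forces ZN to be normal to GN and since A1 is tangent to UQ there, ZU ⟂ UQ, with radius 6.9, so the center Z sits 6.9 in from both sides at Z = (33.4, 14.4). Then |LZ| = |Z − L| = 36.4.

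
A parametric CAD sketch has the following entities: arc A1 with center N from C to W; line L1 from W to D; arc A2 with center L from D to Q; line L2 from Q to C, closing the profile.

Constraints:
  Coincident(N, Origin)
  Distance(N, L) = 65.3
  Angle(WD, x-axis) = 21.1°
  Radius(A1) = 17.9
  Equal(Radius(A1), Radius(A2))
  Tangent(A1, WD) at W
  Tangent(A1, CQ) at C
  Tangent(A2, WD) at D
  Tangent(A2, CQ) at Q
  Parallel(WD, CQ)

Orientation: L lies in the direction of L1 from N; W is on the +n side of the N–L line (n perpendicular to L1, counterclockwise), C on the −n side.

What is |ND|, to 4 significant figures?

67.71

Tangency of A1 to both parallel lines with radius 17.9 puts W and C at N ± 17.9·n: W = (-6.444, 16.70), C = (6.444, -16.70). Equal radii place D and Q the same way about L: D = L + 17.9·n = (54.48, 40.21), Q = L − 17.9·n = (67.37, 6.808). Then |ND| = |D − N| = 67.71.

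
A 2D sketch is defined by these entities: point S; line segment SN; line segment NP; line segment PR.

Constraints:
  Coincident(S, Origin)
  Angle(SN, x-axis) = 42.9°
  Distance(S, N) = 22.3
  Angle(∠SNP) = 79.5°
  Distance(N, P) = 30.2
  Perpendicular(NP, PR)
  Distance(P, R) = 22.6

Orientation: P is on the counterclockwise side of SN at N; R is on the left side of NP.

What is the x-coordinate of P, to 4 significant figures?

-7.909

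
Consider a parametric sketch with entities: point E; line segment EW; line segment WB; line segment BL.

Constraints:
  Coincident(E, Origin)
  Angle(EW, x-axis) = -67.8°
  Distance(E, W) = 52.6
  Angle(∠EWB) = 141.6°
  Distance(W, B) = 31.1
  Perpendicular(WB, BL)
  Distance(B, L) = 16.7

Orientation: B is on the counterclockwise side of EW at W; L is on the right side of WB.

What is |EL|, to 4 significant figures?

87.57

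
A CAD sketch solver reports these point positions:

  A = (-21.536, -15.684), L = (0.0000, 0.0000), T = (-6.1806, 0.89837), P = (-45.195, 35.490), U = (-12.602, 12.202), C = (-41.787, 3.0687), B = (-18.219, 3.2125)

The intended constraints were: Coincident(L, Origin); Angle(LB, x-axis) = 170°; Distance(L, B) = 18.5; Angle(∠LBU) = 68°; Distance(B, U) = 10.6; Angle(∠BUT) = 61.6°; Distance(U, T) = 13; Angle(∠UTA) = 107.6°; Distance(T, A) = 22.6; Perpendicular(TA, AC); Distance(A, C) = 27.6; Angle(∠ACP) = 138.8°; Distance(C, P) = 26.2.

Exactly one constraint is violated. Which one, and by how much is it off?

Distance(C, P) = 26.2 — off by 6.40.

L = (0.00, 0.00) ✓; LB at 170.0° ✓; |LB| = 18.50 ✓; ∠LBU = 68.00° ✓; |BU| = 10.60 ✓; ∠BUT = 61.60° ✓; |UT| = 13.00 ✓; ∠UTA = 107.6° ✓; |TA| = 22.60 ✓; ∠(TA, AC) = 90.00° ✓; |AC| = 27.60 ✓; ∠ACP = 138.8° ✓; |CP| = 32.60 ✗.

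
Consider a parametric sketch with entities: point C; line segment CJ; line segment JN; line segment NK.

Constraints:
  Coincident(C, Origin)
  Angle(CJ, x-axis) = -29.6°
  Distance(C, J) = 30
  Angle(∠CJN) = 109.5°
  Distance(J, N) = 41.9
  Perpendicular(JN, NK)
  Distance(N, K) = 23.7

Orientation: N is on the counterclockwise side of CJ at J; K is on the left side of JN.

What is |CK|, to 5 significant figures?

52.116

∠CJN = 109.5°, so JN runs at -29.6° + (180° − 109.5°) = 40.900° from the x-axis; with |JN| = 41.9, N = J + 41.9·(cos 40.900°, sin 40.900°) = (57.755, 12.615). JN is perpendicular to NK; with |NK| = 23.7 on the left of JN, K = N + 23.7·(-0.65474, 0.75585) = (42.238, 30.529). Then |CK| = |K − C| = 52.116.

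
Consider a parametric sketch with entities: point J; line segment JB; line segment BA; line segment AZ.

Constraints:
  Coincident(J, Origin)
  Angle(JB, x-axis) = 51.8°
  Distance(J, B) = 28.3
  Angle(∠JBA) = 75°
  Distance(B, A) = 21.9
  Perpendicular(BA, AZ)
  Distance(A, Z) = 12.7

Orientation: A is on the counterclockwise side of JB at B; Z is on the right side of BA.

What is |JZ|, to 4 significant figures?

42.61

∠JBA = 75.0°, so BA runs at 51.8° + (180° − 75.0°) = 156.8° from the x-axis; with |BA| = 21.9, A = B + 21.9·(cos 156.8°, sin 156.8°) = (-2.628, 30.87). BA ⟂ AZ; with |AZ| = 12.7 on the right of BA, Z = A + 12.7·(0.3939, 0.9191) = (2.375, 42.54). Then |JZ| = |Z − J| = 42.61.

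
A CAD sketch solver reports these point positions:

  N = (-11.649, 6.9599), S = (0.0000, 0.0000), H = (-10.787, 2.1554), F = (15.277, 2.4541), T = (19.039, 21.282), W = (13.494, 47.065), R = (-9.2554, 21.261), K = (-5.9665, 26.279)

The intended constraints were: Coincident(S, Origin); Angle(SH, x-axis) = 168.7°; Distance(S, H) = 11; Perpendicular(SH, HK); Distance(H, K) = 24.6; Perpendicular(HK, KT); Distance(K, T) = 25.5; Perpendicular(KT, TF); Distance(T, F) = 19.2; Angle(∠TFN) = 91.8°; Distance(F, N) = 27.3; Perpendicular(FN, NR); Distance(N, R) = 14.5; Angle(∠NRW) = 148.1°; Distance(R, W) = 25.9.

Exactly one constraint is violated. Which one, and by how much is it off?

Distance(R, W) = 25.9 — off by 8.50.

S = (0.00, 0.00) ✓; SH at 168.7° ✓; |SH| = 11.00 ✓; ∠(SH, HK) = 90.00° ✓; |HK| = 24.60 ✓; ∠(HK, KT) = 90.00° ✓; |KT| = 25.50 ✓; ∠(KT, TF) = 90.00° ✓; |TF| = 19.20 ✓; ∠TFN = 91.80° ✓; |FN| = 27.30 ✓; ∠(FN, NR) = 90.00° ✓; |NR| = 14.50 ✓; ∠NRW = 148.1° ✓; |RW| = 34.40 ✗.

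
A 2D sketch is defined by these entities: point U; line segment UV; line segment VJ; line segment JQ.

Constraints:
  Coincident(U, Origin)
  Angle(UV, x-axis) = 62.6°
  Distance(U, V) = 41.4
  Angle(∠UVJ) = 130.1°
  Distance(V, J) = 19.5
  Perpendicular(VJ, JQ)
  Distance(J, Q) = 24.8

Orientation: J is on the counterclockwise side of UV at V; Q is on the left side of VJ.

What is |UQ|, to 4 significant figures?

46.67

U is at the origin; UV runs at 62.6° with length 41.4, so V = 41.4·(cos 62.6°, sin 62.6°) = (19.05, 36.76). ∠UVJ = 130.1°, so VJ runs at 62.6° + (180° − 130.1°) = 112.5° from the x-axis; with |VJ| = 19.5, J = V + 19.5·(cos 112.5°, sin 112.5°) = (11.59, 54.77). The perpendicularity gives JQ at right angles to VJ; with |JQ| = 24.8 on the left of VJ, Q = J + 24.8·(-0.9239, -0.3827) = (-11.32, 45.28). Then |UQ| = |Q − U| = 46.67.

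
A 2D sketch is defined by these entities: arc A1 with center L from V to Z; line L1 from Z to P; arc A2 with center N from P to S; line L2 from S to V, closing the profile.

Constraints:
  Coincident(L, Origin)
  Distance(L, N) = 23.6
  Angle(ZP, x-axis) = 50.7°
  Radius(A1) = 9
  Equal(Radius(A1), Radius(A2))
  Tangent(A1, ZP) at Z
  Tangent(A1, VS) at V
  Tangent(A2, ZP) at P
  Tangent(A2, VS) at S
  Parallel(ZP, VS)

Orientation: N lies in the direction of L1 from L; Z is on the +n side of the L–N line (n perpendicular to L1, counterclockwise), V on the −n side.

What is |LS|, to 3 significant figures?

25.3

The slot axis is L1's direction at 50.7°, so u = (cos 50.7°, sin 50.7°) = (0.633, 0.774) and n = (−sin 50.7°, cos 50.7°) = (-0.774, 0.633). L is at the origin and N lies 23.6 along u from L, so N = 23.6·u = (14.9, 18.3). Tangency of A1 to both parallel lines with radius 9.0 puts Z and V at L ± 9.0·n: Z = (-6.96, 5.70), V = (6.96, -5.70). Equal radii place P and S the same way about N: P = N + 9.0·n = (7.98, 24.0), S = N − 9.0·n = (21.9, 12.6). Then |LS| = |S − L| = 25.3.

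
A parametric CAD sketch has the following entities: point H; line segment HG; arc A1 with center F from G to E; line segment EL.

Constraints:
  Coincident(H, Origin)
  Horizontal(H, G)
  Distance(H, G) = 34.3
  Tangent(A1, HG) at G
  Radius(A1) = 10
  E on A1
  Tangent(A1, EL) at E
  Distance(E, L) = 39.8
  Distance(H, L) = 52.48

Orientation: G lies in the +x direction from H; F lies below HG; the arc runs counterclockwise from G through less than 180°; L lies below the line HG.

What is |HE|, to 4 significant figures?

25.94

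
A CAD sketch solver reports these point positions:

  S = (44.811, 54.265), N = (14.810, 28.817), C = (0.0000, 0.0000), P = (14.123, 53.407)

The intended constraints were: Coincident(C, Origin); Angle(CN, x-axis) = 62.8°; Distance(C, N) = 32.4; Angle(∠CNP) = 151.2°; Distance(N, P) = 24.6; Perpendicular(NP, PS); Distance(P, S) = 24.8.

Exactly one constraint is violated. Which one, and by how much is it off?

Distance(P, S) = 24.8 — off by 5.90.

C = (0.00, 0.00) ✓; CN at 62.80° ✓; |CN| = 32.40 ✓; ∠CNP = 151.2° ✓; |NP| = 24.60 ✓; ∠(NP, PS) = 90.00° ✓; |PS| = 30.70 ✗.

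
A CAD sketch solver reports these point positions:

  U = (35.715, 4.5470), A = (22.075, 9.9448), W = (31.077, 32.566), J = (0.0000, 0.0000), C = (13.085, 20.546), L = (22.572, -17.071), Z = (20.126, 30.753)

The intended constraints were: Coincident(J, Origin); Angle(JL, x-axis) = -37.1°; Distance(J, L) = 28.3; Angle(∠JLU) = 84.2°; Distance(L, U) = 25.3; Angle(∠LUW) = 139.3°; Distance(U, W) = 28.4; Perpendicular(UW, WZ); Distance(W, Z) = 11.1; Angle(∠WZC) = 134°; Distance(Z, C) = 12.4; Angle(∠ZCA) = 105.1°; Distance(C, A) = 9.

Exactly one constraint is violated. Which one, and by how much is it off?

Distance(C, A) = 9 — off by 4.90.

J = (0.00, 0.00) ✓; JL at -37.10° ✓; |JL| = 28.30 ✓; ∠JLU = 84.20° ✓; |LU| = 25.30 ✓; ∠LUW = 139.3° ✓; |UW| = 28.40 ✓; ∠(UW, WZ) = 90.00° ✓; |WZ| = 11.10 ✓; ∠WZC = 134.0° ✓; |ZC| = 12.40 ✓; ∠ZCA = 105.1° ✓; |CA| = 13.90 ✗.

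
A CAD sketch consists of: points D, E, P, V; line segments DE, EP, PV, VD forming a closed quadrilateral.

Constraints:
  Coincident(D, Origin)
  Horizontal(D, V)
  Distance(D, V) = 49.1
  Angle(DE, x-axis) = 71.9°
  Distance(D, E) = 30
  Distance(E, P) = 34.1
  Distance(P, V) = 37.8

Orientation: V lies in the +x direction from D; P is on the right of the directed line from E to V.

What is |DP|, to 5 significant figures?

12.931

Checks: |EP| = 34.10 ✓; |PV| = 37.80 ✓.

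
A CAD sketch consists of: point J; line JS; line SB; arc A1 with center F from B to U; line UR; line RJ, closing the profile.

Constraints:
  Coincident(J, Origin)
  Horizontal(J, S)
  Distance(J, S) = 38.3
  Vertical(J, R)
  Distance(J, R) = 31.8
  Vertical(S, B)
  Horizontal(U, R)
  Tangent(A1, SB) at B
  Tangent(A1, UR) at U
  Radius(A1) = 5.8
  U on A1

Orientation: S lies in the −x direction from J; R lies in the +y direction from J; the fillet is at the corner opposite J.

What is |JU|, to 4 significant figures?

45.47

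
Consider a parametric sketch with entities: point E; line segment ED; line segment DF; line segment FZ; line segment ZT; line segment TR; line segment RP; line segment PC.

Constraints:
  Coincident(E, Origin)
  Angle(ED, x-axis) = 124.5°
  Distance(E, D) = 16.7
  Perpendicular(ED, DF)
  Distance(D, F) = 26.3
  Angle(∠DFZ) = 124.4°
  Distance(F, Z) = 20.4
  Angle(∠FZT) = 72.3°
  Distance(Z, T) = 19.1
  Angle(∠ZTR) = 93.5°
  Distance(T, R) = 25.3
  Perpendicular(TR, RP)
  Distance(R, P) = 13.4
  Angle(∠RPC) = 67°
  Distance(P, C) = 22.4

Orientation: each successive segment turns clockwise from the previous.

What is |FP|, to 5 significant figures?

6.7218

∠ZTR = 93.5° gives TR at 144.70° from the x-axis; with |TR| = 25.3, R = (-1.3686, 21.050). TR ⟂ RP, so RP runs at 54.700°; with |RP| = 13.4, P = (6.3747, 31.986). Then |FP| = |P − F| = 6.7218.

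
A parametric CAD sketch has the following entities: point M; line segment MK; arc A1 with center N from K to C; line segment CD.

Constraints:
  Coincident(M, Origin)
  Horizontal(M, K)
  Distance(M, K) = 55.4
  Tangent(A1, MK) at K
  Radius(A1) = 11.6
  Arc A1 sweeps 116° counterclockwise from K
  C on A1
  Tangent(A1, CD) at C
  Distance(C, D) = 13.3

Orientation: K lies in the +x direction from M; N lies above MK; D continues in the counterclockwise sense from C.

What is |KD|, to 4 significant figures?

29.01

M is at the origin; MK is horizontal with |MK| = 55.4 and K on the +x side, so K = (55.40, 0.000). A1 meets MK tangentially, so NK is at right angles to MK, so N = K + (0, 11.6) = (55.40, 11.60). On A1, K sits at bearing -90° from N; a 116° counterclockwise sweep puts C at bearing 26°, so C = N + 11.6·(cos 26°, sin 26°) = (65.83, 16.69). A1 meets CD tangentially, so NC is at right angles to CD, so CD runs along (−sin 26°, cos 26°); with |CD| = 13.3, D = (60.00, 28.64). Then |KD| = |D − K| = 29.01.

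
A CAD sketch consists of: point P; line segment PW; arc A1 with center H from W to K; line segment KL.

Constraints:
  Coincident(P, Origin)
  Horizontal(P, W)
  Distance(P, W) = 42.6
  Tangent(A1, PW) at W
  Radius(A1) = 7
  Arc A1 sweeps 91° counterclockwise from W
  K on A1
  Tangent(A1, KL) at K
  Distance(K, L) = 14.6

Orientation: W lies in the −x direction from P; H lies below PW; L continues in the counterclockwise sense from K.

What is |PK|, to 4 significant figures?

50.11

P is at the origin; P and W share the same y with |PW| = 42.6 and W on the −x side, so W = (-42.60, 0.000). A1 meets PW tangentially, so HW is at right angles to PW, so H = W + (0, -7) = (-42.60, -7.000). On A1, W sits at bearing 90° from H; a 91° counterclockwise sweep puts K at bearing 181°, so K = H + 7.0·(cos 181°, sin 181°) = (-49.60, -7.122). Then |PK| = |K − P| = 50.11.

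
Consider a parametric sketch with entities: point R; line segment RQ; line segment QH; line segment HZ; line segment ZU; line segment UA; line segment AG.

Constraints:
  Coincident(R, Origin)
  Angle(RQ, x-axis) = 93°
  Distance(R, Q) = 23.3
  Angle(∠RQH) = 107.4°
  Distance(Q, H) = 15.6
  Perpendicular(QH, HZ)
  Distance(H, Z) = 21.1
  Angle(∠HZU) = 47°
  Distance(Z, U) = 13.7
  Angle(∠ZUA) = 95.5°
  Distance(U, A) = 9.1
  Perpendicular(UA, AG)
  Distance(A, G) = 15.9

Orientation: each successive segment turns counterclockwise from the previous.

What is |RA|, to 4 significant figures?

25.30

R is at the origin; RQ runs at 93.0° with length 23.3, so Q = (-1.219, 23.27). ∠RQH = 107.4° gives QH at 165.6° from the x-axis; with |QH| = 15.6, H = (-16.33, 27.15). QH ⟂ HZ, so HZ runs at -104.4°; with |HZ| = 21.1, Z = (-21.58, 6.711). ∠HZU = 47.0° gives ZU at 28.60° from the x-axis; with |ZU| = 13.7, U = (-9.548, 13.27). ∠ZUA = 95.5° gives UA at 113.1° from the x-axis; with |UA| = 9.1, A = (-13.12, 21.64). Then |RA| = |A − R| = 25.30.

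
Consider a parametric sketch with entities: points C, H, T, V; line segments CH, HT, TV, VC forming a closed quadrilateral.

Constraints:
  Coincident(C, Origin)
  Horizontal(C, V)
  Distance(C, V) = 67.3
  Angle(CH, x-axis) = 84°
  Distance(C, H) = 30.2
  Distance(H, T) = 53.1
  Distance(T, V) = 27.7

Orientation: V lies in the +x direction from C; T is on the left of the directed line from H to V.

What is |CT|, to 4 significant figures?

61.50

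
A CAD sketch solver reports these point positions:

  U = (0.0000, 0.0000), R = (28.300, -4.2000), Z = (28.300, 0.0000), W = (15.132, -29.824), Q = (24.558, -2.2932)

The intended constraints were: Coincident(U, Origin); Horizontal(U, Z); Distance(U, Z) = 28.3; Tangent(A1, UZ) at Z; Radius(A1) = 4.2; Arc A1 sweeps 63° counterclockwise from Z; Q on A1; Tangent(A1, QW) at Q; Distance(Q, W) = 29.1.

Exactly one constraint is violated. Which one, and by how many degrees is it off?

Tangent(A1, QW) at Q — off by 8.10°.

U = (0.00, 0.00) ✓; U.y = 0.00, Z.y = 0.00 ✓; |UZ| = 28.30 ✓; ∠(RZ, ZU) = 90.00° ✓; |RZ| = 4.200 ✓; bearing(R→Q) − bearing(R→Z) = 63.00° ✓; |RQ| = 4.200 ✓; ∠(RQ, QW) = 81.90° ✗; |QW| = 29.10 ✓.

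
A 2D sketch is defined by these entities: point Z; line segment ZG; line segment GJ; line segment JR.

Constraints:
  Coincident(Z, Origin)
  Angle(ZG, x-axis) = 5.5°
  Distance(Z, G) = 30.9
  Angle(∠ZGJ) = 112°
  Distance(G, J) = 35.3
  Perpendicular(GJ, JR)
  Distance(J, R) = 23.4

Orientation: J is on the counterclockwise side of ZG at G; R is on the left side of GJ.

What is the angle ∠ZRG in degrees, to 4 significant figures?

39.93°

∠ZGJ = 112.0°, so GJ runs at 5.5° + (180° − 112.0°) = 73.50° from the x-axis; with |GJ| = 35.3, J = G + 35.3·(cos 73.50°, sin 73.50°) = (40.78, 36.81). The perpendicularity gives JR at right angles to GJ; with |JR| = 23.4 on the left of GJ, R = J + 23.4·(-0.9588, 0.2840) = (18.35, 43.45). Then cos ∠ZRG = RZ·RG / (|RZ||RG|), giving 39.93°.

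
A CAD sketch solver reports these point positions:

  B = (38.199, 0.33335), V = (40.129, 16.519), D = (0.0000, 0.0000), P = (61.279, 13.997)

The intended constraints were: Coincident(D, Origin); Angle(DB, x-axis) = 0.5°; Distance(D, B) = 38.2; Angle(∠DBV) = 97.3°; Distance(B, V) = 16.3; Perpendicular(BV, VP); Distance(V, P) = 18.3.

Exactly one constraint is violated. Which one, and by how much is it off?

Distance(V, P) = 18.3 — off by 3.00.

D = (0.00, 0.00) ✓; DB at 0.5000° ✓; |DB| = 38.20 ✓; ∠DBV = 97.30° ✓; |BV| = 16.30 ✓; ∠(BV, VP) = 90.00° ✓; |VP| = 21.30 ✗.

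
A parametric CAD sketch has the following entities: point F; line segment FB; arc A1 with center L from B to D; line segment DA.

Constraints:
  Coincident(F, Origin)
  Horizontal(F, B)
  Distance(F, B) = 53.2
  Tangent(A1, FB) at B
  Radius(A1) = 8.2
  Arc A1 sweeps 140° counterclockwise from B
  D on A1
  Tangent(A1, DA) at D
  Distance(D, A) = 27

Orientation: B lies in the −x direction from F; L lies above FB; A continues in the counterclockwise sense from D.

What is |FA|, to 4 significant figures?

75.64

F is at the origin; F and B share the same y with |FB| = 53.2 and B on the −x side, so B = (-53.20, 0.000). A1 meets FB tangentially, so LB is at right angles to FB, so L = B + (0, 8.2) = (-53.20, 8.200). On A1, B sits at bearing -90° from L; a 140° counterclockwise sweep puts D at bearing 50°, so D = L + 8.2·(cos 50°, sin 50°) = (-47.93, 14.48). Tangency of A1 to DA means the radius LD is perpendicular to DA, so DA runs along (−sin 50°, cos 50°); with |DA| = 27.0, A = (-68.61, 31.84). Then |FA| = |A − F| = 75.64.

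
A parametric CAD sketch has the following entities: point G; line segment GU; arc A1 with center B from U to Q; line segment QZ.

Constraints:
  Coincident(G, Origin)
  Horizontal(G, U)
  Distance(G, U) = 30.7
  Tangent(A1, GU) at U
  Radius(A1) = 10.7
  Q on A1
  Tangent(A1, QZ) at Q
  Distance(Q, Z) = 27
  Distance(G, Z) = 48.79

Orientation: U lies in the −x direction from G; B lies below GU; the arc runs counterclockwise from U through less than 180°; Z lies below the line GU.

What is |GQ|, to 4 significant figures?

43.15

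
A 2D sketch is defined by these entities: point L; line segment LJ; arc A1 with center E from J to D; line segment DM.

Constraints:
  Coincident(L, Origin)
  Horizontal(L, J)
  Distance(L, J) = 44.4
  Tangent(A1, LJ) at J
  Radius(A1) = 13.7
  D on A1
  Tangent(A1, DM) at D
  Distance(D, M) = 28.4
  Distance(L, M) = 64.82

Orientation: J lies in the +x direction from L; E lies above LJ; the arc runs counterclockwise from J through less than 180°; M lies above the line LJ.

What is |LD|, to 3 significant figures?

60.1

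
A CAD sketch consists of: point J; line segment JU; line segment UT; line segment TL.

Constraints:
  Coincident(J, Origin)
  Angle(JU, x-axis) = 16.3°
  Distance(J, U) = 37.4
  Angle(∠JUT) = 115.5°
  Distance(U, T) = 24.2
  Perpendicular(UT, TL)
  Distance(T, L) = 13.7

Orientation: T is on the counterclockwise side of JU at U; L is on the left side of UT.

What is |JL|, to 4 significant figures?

45.02

J is at the origin; JU runs at 16.3° with length 37.4, so U = 37.4·(cos 16.3°, sin 16.3°) = (35.90, 10.50). ∠JUT = 115.5°, so UT runs at 16.3° + (180° − 115.5°) = 80.80° from the x-axis; with |UT| = 24.2, T = U + 24.2·(cos 80.80°, sin 80.80°) = (39.77, 34.39). UT ⟂ TL; with |TL| = 13.7 on the left of UT, L = T + 13.7·(-0.9871, 0.1599) = (26.24, 36.58). Then |JL| = |L − J| = 45.02.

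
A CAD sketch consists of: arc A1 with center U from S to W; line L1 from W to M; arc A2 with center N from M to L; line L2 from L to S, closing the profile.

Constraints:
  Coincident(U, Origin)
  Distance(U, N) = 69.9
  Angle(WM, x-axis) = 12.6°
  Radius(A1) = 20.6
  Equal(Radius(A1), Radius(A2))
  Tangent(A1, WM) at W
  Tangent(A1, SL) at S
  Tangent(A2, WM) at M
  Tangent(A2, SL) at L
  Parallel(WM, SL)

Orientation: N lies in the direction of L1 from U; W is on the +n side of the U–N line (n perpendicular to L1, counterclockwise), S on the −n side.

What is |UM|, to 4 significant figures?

72.87

Tangency of A1 to both parallel lines with radius 20.6 puts W and S at U ± 20.6·n: W = (-4.494, 20.10), S = (4.494, -20.10). Equal radii place M and L the same way about N: M = N + 20.6·n = (63.72, 35.35), L = N − 20.6·n = (72.71, -4.856). Then |UM| = |M − U| = 72.87.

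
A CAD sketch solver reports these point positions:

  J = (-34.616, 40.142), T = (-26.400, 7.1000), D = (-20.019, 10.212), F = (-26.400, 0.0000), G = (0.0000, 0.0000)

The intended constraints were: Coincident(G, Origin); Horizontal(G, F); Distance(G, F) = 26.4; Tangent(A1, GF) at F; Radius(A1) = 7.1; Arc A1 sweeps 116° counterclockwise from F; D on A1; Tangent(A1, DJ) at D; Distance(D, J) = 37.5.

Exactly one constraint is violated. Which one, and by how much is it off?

Distance(D, J) = 37.5 — off by 4.20.

G = (0.00, 0.00) ✓; G.y = 0.00, F.y = 0.00 ✓; |GF| = 26.40 ✓; ∠(TF, FG) = 90.00° ✓; |TF| = 7.100 ✓; bearing(T→D) − bearing(T→F) = 116.0° ✓; |TD| = 7.099 ✓; ∠(TD, DJ) = 90.00° ✓; |DJ| = 33.30 ✗.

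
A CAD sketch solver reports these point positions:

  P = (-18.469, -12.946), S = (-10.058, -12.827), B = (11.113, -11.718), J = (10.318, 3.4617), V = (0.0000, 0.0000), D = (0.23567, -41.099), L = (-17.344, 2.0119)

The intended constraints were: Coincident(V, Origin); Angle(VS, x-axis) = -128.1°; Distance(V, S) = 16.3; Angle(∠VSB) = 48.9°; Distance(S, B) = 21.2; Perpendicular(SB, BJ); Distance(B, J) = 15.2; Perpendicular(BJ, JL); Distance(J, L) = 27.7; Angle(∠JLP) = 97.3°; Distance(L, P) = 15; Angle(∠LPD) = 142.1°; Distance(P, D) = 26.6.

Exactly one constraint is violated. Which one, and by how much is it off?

Distance(P, D) = 26.6 — off by 7.20.

V = (0.00, 0.00) ✓; VS at -128.1° ✓; |VS| = 16.30 ✓; ∠VSB = 48.90° ✓; |SB| = 21.20 ✓; ∠(SB, BJ) = 90.00° ✓; |BJ| = 15.20 ✓; ∠(BJ, JL) = 90.00° ✓; |JL| = 27.70 ✓; ∠JLP = 97.30° ✓; |LP| = 15.00 ✓; ∠LPD = 142.1° ✓; |PD| = 33.80 ✗.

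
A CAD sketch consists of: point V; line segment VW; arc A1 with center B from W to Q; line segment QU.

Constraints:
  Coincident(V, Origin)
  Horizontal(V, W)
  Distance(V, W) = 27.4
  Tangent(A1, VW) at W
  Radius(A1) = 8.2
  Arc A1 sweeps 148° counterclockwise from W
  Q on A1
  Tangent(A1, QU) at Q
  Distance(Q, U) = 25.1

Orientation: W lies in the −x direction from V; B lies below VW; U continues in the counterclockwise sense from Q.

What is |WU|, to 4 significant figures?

33.12

On A1, W sits at bearing 90° from B; a 148° counterclockwise sweep puts Q at bearing 238°, so Q = B + 8.2·(cos 238°, sin 238°) = (-31.75, -15.15). Since A1 is tangent to QU there, BQ ⟂ QU, so QU runs along (−sin 238°, cos 238°); with |QU| = 25.1, U = (-10.46, -28.45). Then |WU| = |U − W| = 33.12.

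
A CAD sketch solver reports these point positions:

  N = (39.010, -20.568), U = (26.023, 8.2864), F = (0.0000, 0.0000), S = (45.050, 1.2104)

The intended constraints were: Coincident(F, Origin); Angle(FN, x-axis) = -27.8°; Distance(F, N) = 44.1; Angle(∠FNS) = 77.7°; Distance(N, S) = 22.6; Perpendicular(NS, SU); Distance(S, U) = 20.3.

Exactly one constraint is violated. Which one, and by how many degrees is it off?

Perpendicular(NS, SU) — off by 4.90°.

F = (0.00, 0.00) ✓; FN at -27.80° ✓; |FN| = 44.10 ✓; ∠FNS = 77.70° ✓; |NS| = 22.60 ✓; ∠(NS, SU) = 85.10° ✗; |SU| = 20.30 ✓.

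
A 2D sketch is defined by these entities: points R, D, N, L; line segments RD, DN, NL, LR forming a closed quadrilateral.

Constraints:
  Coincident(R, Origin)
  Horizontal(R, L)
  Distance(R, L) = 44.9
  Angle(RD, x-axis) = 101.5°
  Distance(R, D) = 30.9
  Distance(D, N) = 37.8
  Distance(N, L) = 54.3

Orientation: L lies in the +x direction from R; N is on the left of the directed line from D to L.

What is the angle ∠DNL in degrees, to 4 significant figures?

78.00°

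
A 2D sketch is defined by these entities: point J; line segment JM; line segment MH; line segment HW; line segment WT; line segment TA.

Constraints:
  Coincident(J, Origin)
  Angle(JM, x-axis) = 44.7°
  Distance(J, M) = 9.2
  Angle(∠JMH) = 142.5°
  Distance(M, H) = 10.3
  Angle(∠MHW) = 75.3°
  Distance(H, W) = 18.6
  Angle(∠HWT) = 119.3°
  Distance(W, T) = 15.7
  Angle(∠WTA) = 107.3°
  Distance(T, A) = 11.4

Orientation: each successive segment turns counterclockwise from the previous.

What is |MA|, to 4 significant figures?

19.88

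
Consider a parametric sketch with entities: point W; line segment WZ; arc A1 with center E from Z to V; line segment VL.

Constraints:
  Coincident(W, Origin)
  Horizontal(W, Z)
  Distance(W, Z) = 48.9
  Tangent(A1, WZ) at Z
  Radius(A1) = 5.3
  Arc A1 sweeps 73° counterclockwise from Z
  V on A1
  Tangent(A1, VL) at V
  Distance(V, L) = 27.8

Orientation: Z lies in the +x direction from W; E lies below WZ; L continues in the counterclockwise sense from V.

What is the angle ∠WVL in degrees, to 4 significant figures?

77.89°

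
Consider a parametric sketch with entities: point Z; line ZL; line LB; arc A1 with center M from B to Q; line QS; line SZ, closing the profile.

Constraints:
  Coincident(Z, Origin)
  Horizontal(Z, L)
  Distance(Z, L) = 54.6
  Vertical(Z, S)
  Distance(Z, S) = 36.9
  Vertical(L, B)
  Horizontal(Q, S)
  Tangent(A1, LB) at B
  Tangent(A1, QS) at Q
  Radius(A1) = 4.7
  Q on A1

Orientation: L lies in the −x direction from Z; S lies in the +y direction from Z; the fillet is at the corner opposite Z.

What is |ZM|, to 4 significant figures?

59.39

Z and S share the same x with |ZS| = 36.9 and S on the +y side, so S = (0.000, 36.90). The virtual corner opposite Z is at (-54.60, 36.90). A1 meets LB tangentially, so MB is at right angles to LB and A1 meets QS tangentially, so MQ is at right angles to QS, with radius 4.7, so the center M sits 4.7 in from both sides at M = (-49.90, 32.20). Then |ZM| = |M − Z| = 59.39.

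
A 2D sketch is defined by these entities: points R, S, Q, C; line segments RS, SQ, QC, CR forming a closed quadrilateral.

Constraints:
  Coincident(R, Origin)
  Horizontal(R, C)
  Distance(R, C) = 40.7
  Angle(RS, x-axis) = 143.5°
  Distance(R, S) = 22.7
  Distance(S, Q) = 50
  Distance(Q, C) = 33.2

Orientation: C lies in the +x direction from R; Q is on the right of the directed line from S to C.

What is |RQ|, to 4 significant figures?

27.89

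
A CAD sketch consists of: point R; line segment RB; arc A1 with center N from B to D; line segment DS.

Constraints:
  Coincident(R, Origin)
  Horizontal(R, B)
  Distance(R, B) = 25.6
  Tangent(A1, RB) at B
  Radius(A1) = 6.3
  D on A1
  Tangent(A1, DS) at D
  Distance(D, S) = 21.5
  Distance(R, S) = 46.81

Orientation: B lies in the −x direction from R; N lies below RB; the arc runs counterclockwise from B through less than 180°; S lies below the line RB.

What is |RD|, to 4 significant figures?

31.39

R is at the origin; RB is horizontal with |RB| = 25.6 and B on the −x side, so B = (-25.60, 0.000). Tangency of A1 to RB means the radius NB is perpendicular to RB, so N = B + (0, -6.3) = (-25.60, -6.300). Since ND ⟂ DS (tangency), |NS| = √(6.3² + 21.5²) = 22.40 regardless of where D sits on A1. So S lies on both circle(R, 46.81) and circle(N, 22.40); the below-RB intersection is S = (-41.02, -22.56). D is the foot of the tangent from S: D = (-31.21, -3.425).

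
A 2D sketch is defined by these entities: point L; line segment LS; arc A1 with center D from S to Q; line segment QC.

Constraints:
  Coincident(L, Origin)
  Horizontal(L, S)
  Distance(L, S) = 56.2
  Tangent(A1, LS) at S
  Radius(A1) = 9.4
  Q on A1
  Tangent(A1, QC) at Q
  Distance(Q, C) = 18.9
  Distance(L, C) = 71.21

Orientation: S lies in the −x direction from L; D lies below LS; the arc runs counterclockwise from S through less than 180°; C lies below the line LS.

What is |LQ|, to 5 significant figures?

66.292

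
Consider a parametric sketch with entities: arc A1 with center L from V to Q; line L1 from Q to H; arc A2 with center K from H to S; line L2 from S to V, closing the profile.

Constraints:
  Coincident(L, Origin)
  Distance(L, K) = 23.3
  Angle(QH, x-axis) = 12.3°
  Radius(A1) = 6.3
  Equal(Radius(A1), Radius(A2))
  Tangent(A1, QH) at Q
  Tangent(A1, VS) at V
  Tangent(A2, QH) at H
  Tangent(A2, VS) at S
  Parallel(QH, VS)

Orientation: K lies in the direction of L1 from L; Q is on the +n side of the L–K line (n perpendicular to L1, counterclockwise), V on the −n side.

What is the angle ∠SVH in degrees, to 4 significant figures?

28.40°

The slot axis is L1's direction at 12.3°, so u = (cos 12.3°, sin 12.3°) = (0.9770, 0.2130) and n = (−sin 12.3°, cos 12.3°) = (-0.2130, 0.9770). L is at the origin and K lies 23.3 along u from L, so K = 23.3·u = (22.77, 4.964). Tangency of A1 to both parallel lines with radius 6.3 puts Q and V at L ± 6.3·n: Q = (-1.342, 6.155), V = (1.342, -6.155). Equal radii place H and S the same way about K: H = K + 6.3·n = (21.42, 11.12), S = K − 6.3·n = (24.11, -1.192). Then cos ∠SVH = VS·VH / (|VS||VH|), giving 28.40°.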